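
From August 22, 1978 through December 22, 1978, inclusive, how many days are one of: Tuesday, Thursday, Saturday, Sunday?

70

August 22, 1978 is a Tuesday.
From August 22, 1978 to December 22, 1978 is 123 days inclusive.
123 = 7 × 17 + 4, so there are 17 full weeks plus 4 extra days.
Each full week contributes 4 days from the set (Tue, Thu, Sat, Sun): 17 × 4 = 68.
The 4 extra days are Tue, Wed, Thu, Fri — 2 of them qualify.
Total: 68 + 2 = 70.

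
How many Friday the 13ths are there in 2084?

1

The 13th falls on a Friday when the month's 13th has weekday Fri.
Jan 13 is Thu; Feb 13 is Sun; Mar 13 is Mon; Apr 13 is Thu; May 13 is Sat; Jun 13 is Tue; Jul 13 is Thu; Aug 13 is Sun; Sep 13 is Wed; Oct 13 is Fri ✓; Nov 13 is Mon; Dec 13 is Wed.
Friday the 13ths: Oct.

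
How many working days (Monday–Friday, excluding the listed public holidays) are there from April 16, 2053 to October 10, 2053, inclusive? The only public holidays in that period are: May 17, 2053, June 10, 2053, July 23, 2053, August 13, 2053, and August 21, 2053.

April 16, 2053 is a Wednesday.
The range spans 178 days (inclusive of both endpoints).
178 = 7 × 25 + 3, so there are 25 full weeks plus 3 extra days.
Each full week contributes 5 weekdays (Mon–Fri): 25 × 5 = 125.
The 3 extra days are Wednesday, Thursday, Friday — 3 of them qualify.
Total: 125 + 3 = 128.
Holidays: May 17, 2053 (Sat); June 10, 2053 (Tue); July 23, 2053 (Wed); August 13, 2053 (Wed); August 21, 2053 (Thu).
4 of the 5 holidays fall on weekdays; the rest are weekends and were already excluded.
Business days: 128 − 4 = 124.

124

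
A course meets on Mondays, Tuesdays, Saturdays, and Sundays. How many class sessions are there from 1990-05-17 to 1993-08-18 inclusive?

1990-05-17 is a Thursday.
From 1990-05-17 to 1993-08-18 is 1190 days inclusive.
1190 = 7 × 170, so the span is exactly 170 full weeks.
Each full week contributes 4 days from the set (Mon, Tue, Sat, Sun): 170 × 4 = 680.

680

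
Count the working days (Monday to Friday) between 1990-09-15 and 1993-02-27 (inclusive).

1990-09-15 is a Saturday.
That's 897 days from start to end, counting both.
897 = 7 × 128 + 1, so there are 128 full weeks plus 1 extra day.
Each full week contributes 5 weekdays (Mon–Fri): 128 × 5 = 640.
The 1 extra day is Sat — none qualify.
Total: 640 + 0 = 640.

640 weekdays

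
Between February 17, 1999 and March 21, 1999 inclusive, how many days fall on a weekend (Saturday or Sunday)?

February 17, 1999 is a Wednesday.
That's 33 days from start to end, counting both.
33 = 7 × 4 + 5, so there are 4 full weeks plus 5 extra days.
Each full week contributes 2 weekend days (Sat, Sun): 4 × 2 = 8.
The 5 extra days are Wednesday, Thursday, Friday, Saturday, Sunday — 2 of them qualify.
Total: 8 + 2 = 10.

10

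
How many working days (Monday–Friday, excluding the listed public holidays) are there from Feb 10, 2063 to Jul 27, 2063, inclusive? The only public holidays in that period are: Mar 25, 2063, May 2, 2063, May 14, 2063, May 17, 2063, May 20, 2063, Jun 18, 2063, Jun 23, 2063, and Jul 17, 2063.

115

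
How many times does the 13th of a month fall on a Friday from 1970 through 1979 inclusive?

Friday-the-13ths by year:
1970: Feb, Mar, Nov
1971: Aug
1972: Oct
1973: Apr, Jul
1974: Sep, Dec
1975: Jun
1976: Feb, Aug
1977: May
1978: Jan, Oct
1979: Apr, Jul

17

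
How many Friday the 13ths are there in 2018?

2

The 13th falls on a Friday when the month's 13th has weekday Fri.
Jan 13 is Sat; Feb 13 is Tue; Mar 13 is Tue; Apr 13 is Fri ✓; May 13 is Sun; Jun 13 is Wed; Jul 13 is Fri ✓; Aug 13 is Mon; Sep 13 is Thu; Oct 13 is Sat; Nov 13 is Tue; Dec 13 is Thu.
Friday the 13ths: Apr, Jul.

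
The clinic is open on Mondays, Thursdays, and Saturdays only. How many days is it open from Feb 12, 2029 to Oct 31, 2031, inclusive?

Feb 12, 2029 is a Monday.
From Feb 12, 2029 to Oct 31, 2031 is 992 days inclusive.
992 = 7 × 141 + 5, so there are 141 full weeks plus 5 extra days.
Each full week contributes 3 days from the set (Mon, Thu, Sat): 141 × 3 = 423.
The 5 extra days are Mon, Tue, Wed, Thu, Fri — 2 of them qualify.
Total: 423 + 2 = 425.

425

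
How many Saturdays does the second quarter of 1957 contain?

13

1957-04-01 is a Monday.
The range spans 91 days (inclusive of both endpoints).
91 = 7 × 13, so the span is exactly 13 full weeks.
Each full week contributes one Saturday: 13 so far.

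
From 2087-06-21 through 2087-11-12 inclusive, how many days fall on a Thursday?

20

2087-06-21 is a Saturday.
The range spans 145 days (inclusive of both endpoints).
145 = 7 × 20 + 5, so there are 20 full weeks plus 5 extra days.
Each full week contributes one Thursday: 20 so far.
The 5 extra days are Sat, Sun, Mon, Tue, Wed — none qualify.
Total: 20 + 0 = 20.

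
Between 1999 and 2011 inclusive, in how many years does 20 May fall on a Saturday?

Day of week of May 20 in each year:
1999: Thu, 2000: Sat ✓, 2001: Sun, 2002: Mon, 2003: Tue, 2004: Thu, 2005: Fri, 2006: Sat ✓, 2007: Sun, 2008: Tue, 2009: Wed, 2010: Thu, 2011: Fri
Saturdays: 2000, 2006.

2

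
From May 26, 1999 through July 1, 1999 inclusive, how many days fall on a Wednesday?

May 26, 1999 is a Wednesday.
From May 26, 1999 to July 1, 1999 is 37 days inclusive.
37 = 7 × 5 + 2, so there are 5 full weeks plus 2 extra days.
Each full week contributes one Wednesday: 5 so far.
The 2 extra days are Wednesday, Thursday — 1 of them qualifies.
Total: 5 + 1 = 6.

6 Wednesdays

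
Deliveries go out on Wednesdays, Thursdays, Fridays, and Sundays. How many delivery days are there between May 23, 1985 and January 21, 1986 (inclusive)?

May 23, 1985 is a Thursday.
That's 244 days from start to end, counting both.
244 = 7 × 34 + 6, so there are 34 full weeks plus 6 extra days.
Each full week contributes 4 days from the set (Wed, Thu, Fri, Sun): 34 × 4 = 136.
The 6 extra days are Thu, Fri, Sat, Sun, Mon, Tue — 3 of them qualify.
Total: 136 + 3 = 139.

139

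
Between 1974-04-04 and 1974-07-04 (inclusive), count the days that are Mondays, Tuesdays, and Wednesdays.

39

1974-04-04 is a Thursday.
From 1974-04-04 to 1974-07-04 is 92 days inclusive.
92 = 7 × 13 + 1, so there are 13 full weeks plus 1 extra day.
Each full week contributes 3 days from the set (Mon, Tue, Wed): 13 × 3 = 39.
The 1 extra day is Thursday — none qualify.
Total: 39 + 0 = 39.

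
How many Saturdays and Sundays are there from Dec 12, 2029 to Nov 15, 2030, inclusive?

96

Dec 12, 2029 is a Wednesday.
The range spans 339 days (inclusive of both endpoints).
339 = 7 × 48 + 3, so there are 48 full weeks plus 3 extra days.
Each full week contributes 2 weekend days (Sat, Sun): 48 × 2 = 96.
The 3 extra days are Wed, Thu, Fri — none qualify.
Total: 96 + 0 = 96.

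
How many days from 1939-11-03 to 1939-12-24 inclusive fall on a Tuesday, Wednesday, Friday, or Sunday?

1939-11-03 is a Friday.
That's 52 days from start to end, counting both.
52 = 7 × 7 + 3, so there are 7 full weeks plus 3 extra days.
Each full week contributes 4 days from the set (Tue, Wed, Fri, Sun): 7 × 4 = 28.
The 3 extra days are Friday, Saturday, Sunday — 2 of them qualify.
Total: 28 + 2 = 30.

30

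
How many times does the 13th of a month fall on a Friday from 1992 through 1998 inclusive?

Friday-the-13ths by year:
1992: Mar, Nov
1993: Aug
1994: May
1995: Jan, Oct
1996: Sep, Dec
1997: Jun
1998: Feb, Mar, Nov

12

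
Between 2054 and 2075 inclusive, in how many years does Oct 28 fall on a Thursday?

Day of week of October 28 in each year:
2054: Wed, 2055: Thu ✓, 2056: Sat, 2057: Sun, 2058: Mon, 2059: Tue, 2060: Thu ✓, 2061: Fri, 2062: Sat, 2063: Sun, 2064: Tue, 2065: Wed, 2066: Thu ✓, 2067: Fri, 2068: Sun, 2069: Mon, 2070: Tue, 2071: Wed, 2072: Fri, 2073: Sat, 2074: Sun, 2075: Mon
Thursdays: 2055, 2060, 2066.

3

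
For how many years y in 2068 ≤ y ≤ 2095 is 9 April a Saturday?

4

Day of week of April 9 in each year:
2068: Mon, 2069: Tue, 2070: Wed, 2071: Thu, 2072: Sat ✓, 2073: Sun, 2074: Mon, 2075: Tue, 2076: Thu, 2077: Fri, 2078: Sat ✓, 2079: Sun, 2080: Tue, 2081: Wed, 2082: Thu, 2083: Fri, 2084: Sun, 2085: Mon, 2086: Tue, 2087: Wed, 2088: Fri, 2089: Sat ✓, 2090: Sun, 2091: Mon, 2092: Wed, 2093: Thu, 2094: Fri, 2095: Sat ✓
Saturdays: 2072, 2078, 2089, 2095.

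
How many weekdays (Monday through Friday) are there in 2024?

Jan 1, 2024 is a Monday.
That's 366 days from start to end, counting both.
366 = 7 × 52 + 2, so there are 52 full weeks plus 2 extra days.
Each full week contributes 5 weekdays (Mon–Fri): 52 × 5 = 260.
The 2 extra days are Monday, Tuesday — 2 of them qualify.
Total: 260 + 2 = 262.

262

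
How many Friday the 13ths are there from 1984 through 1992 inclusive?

Friday-the-13ths by year:
1984: Jan, Apr, Jul
1985: Sep, Dec
1986: Jun
1987: Feb, Mar, Nov
1988: May
1989: Jan, Oct
1990: Apr, Jul
1991: Sep, Dec
1992: Mar, Nov

18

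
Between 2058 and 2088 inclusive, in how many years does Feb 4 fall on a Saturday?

4

Day of week of February 4 in each year:
2058: Mon, 2059: Tue, 2060: Wed, 2061: Fri, 2062: Sat ✓, 2063: Sun, 2064: Mon, 2065: Wed, 2066: Thu, 2067: Fri, 2068: Sat ✓, 2069: Mon, 2070: Tue, 2071: Wed, 2072: Thu, 2073: Sat ✓, 2074: Sun, 2075: Mon, 2076: Tue, 2077: Thu, 2078: Fri, 2079: Sat ✓, 2080: Sun, 2081: Tue, 2082: Wed, 2083: Thu, 2084: Fri, 2085: Sun, 2086: Mon, 2087: Tue, 2088: Wed
Saturdays: 2062, 2068, 2073, 2079.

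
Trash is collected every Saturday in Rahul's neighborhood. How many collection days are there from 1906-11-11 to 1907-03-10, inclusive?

1906-11-11 is a Sunday.
From 1906-11-11 to 1907-03-10 is 120 days inclusive.
120 = 7 × 17 + 1, so there are 17 full weeks plus 1 extra day.
Each full week contributes one Saturday: 17 so far.
The 1 extra day is Sunday — none qualify.
Total: 17 + 0 = 17.

17 Saturdays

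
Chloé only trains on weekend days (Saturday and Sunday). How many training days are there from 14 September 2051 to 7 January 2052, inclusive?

34

14 September 2051 is a Thursday.
The range spans 116 days (inclusive of both endpoints).
116 = 7 × 16 + 4, so there are 16 full weeks plus 4 extra days.
Each full week contributes 2 weekend days (Sat, Sun): 16 × 2 = 32.
The 4 extra days are Thu, Fri, Sat, Sun — 2 of them qualify.
Total: 32 + 2 = 34.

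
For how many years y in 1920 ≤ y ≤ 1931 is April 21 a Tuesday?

Day of week of April 21 in each year:
1920: Wed, 1921: Thu, 1922: Fri, 1923: Sat, 1924: Mon, 1925: Tue ✓, 1926: Wed, 1927: Thu, 1928: Sat, 1929: Sun, 1930: Mon, 1931: Tue ✓
Tuesdays: 1925, 1931.

2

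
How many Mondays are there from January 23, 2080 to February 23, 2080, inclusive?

4

January 23, 2080 is a Tuesday.
The range spans 32 days (inclusive of both endpoints).
32 = 7 × 4 + 4, so there are 4 full weeks plus 4 extra days.
Each full week contributes one Monday: 4 so far.
The 4 extra days are Tue, Wed, Thu, Fri — none qualify.
Total: 4 + 0 = 4.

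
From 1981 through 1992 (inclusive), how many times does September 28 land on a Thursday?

1

Day of week of September 28 in each year:
1981: Mon, 1982: Tue, 1983: Wed, 1984: Fri, 1985: Sat, 1986: Sun, 1987: Mon, 1988: Wed, 1989: Thu ✓, 1990: Fri, 1991: Sat, 1992: Mon
Thursdays: 1989.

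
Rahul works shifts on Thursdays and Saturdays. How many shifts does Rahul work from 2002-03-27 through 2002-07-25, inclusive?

2002-03-27 is a Wednesday.
The range spans 121 days (inclusive of both endpoints).
121 = 7 × 17 + 2, so there are 17 full weeks plus 2 extra days.
Each full week contributes 2 days from the set (Thu, Sat): 17 × 2 = 34.
The 2 extra days are Wednesday, Thursday — 1 of them qualifies.
Total: 34 + 1 = 35.

35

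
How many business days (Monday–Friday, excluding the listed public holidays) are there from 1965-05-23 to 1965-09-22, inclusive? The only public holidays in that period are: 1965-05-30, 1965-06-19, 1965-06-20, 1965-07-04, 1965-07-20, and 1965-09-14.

1965-05-23 is a Sunday.
The range spans 123 days (inclusive of both endpoints).
123 = 7 × 17 + 4, so there are 17 full weeks plus 4 extra days.
Each full week contributes 5 weekdays (Mon–Fri): 17 × 5 = 85.
The 4 extra days are Sun, Mon, Tue, Wed — 3 of them qualify.
Total: 85 + 3 = 88.
Holidays: 1965-05-30 (Sun); 1965-06-19 (Sat); 1965-06-20 (Sun); 1965-07-04 (Sun); 1965-07-20 (Tue); 1965-09-14 (Tue).
2 of the 6 holidays fall on weekdays; the rest are weekends and were already excluded.
Business days: 88 − 2 = 86.

86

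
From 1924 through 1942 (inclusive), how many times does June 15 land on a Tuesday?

2

Day of week of June 15 in each year:
1924: Sun, 1925: Mon, 1926: Tue ✓, 1927: Wed, 1928: Fri, 1929: Sat, 1930: Sun, 1931: Mon, 1932: Wed, 1933: Thu, 1934: Fri, 1935: Sat, 1936: Mon, 1937: Tue ✓, 1938: Wed, 1939: Thu, 1940: Sat, 1941: Sun, 1942: Mon
Tuesdays: 1926, 1937.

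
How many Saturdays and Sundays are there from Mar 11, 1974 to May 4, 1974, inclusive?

15

Mar 11, 1974 is a Monday.
The range spans 55 days (inclusive of both endpoints).
55 = 7 × 7 + 6, so there are 7 full weeks plus 6 extra days.
Each full week contributes 2 weekend days (Sat, Sun): 7 × 2 = 14.
The 6 extra days are Mon, Tue, Wed, Thu, Fri, Sat — 1 of them qualifies.
Total: 14 + 1 = 15.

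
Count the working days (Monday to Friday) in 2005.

260

1 January 2005 is a Saturday.
That's 365 days from start to end, counting both.
365 = 7 × 52 + 1, so there are 52 full weeks plus 1 extra day.
Each full week contributes 5 weekdays (Mon–Fri): 52 × 5 = 260.
The 1 extra day is Saturday — none qualify.
Total: 260 + 0 = 260.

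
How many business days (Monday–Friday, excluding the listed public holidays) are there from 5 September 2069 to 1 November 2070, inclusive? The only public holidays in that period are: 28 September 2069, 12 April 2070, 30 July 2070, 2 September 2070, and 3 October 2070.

299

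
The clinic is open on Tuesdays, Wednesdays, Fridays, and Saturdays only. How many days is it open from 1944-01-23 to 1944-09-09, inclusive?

1944-01-23 is a Sunday.
From 1944-01-23 to 1944-09-09 is 231 days inclusive.
231 = 7 × 33, so the span is exactly 33 full weeks.
Each full week contributes 4 days from the set (Tue, Wed, Fri, Sat): 33 × 4 = 132.

132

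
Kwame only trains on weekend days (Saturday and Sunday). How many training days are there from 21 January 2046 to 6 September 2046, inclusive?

65

21 January 2046 is a Sunday.
That's 229 days from start to end, counting both.
229 = 7 × 32 + 5, so there are 32 full weeks plus 5 extra days.
Each full week contributes 2 weekend days (Sat, Sun): 32 × 2 = 64.
The 5 extra days are Sun, Mon, Tue, Wed, Thu — 1 of them qualifies.
Total: 64 + 1 = 65.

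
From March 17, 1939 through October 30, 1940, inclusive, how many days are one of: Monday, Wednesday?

March 17, 1939 is a Friday.
That's 594 days from start to end, counting both.
594 = 7 × 84 + 6, so there are 84 full weeks plus 6 extra days.
Each full week contributes 2 days from the set (Mon, Wed): 84 × 2 = 168.
The 6 extra days are Friday, Saturday, Sunday, Monday, Tuesday, Wednesday — 2 of them qualify.
Total: 168 + 2 = 170.

170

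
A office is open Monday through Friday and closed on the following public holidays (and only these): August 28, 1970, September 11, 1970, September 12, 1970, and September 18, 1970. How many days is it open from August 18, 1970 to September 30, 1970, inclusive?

29 business days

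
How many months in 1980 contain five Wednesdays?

A month has five Wednesdays exactly when Wednesday falls within its first (length − 28) days.
Jan: 31 days, starts Tue → 5 of Tue, Wed, Thu ✓
Feb: 29 days, starts Fri → 5 of Fri
Mar: 31 days, starts Sat → 5 of Sat, Sun, Mon
Apr: 30 days, starts Tue → 5 of Tue, Wed ✓
May: 31 days, starts Thu → 5 of Thu, Fri, Sat
Jun: 30 days, starts Sun → 5 of Sun, Mon
Jul: 31 days, starts Tue → 5 of Tue, Wed, Thu ✓
Aug: 31 days, starts Fri → 5 of Fri, Sat, Sun
Sep: 30 days, starts Mon → 5 of Mon, Tue
Oct: 31 days, starts Wed → 5 of Wed, Thu, Fri ✓
Nov: 30 days, starts Sat → 5 of Sat, Sun
Dec: 31 days, starts Mon → 5 of Mon, Tue, Wed ✓
Months with five Wednesdays: Jan, Apr, Jul, Oct, Dec.

5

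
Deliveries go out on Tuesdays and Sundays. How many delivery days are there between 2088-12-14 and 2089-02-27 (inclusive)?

2088-12-14 is a Tuesday.
From 2088-12-14 to 2089-02-27 is 76 days inclusive.
76 = 7 × 10 + 6, so there are 10 full weeks plus 6 extra days.
Each full week contributes 2 days from the set (Tue, Sun): 10 × 2 = 20.
The 6 extra days are Tuesday, Wednesday, Thursday, Friday, Saturday, Sunday — 2 of them qualify.
Total: 20 + 2 = 22.

22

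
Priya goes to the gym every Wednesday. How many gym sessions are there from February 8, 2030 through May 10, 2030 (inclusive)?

13

February 8, 2030 is a Friday.
That's 92 days from start to end, counting both.
92 = 7 × 13 + 1, so there are 13 full weeks plus 1 extra day.
Each full week contributes one Wednesday: 13 so far.
The 1 extra day is Fri — none qualify.
Total: 13 + 0 = 13.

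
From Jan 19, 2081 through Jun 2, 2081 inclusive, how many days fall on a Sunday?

20

Jan 19, 2081 is a Sunday.
The range spans 135 days (inclusive of both endpoints).
135 = 7 × 19 + 2, so there are 19 full weeks plus 2 extra days.
Each full week contributes one Sunday: 19 so far.
The 2 extra days are Sunday, Monday — 1 of them qualifies.
Total: 19 + 1 = 20.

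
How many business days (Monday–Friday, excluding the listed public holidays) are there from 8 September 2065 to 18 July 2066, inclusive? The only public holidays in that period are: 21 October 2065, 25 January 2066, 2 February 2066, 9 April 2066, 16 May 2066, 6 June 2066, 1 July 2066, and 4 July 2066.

219

8 September 2065 is a Tuesday.
The range spans 314 days (inclusive of both endpoints).
314 = 7 × 44 + 6, so there are 44 full weeks plus 6 extra days.
Each full week contributes 5 weekdays (Mon–Fri): 44 × 5 = 220.
The 6 extra days are Tue, Wed, Thu, Fri, Sat, Sun — 4 of them qualify.
Total: 220 + 4 = 224.
Holidays: 21 October 2065 (Wed); 25 January 2066 (Mon); 2 February 2066 (Tue); 9 April 2066 (Fri); 16 May 2066 (Sun); 6 June 2066 (Sun); 1 July 2066 (Thu); 4 July 2066 (Sun).
5 of the 8 holidays fall on weekdays; the rest are weekends and were already excluded.
Business days: 224 − 5 = 219.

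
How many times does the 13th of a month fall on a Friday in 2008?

The 13th falls on a Friday when the month's 13th has weekday Fri.
Jan 13 is Sun; Feb 13 is Wed; Mar 13 is Thu; Apr 13 is Sun; May 13 is Tue; Jun 13 is Fri ✓; Jul 13 is Sun; Aug 13 is Wed; Sep 13 is Sat; Oct 13 is Mon; Nov 13 is Thu; Dec 13 is Sat.
Friday the 13ths: Jun.

1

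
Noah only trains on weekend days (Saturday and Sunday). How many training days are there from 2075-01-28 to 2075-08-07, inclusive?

2075-01-28 is a Monday.
That's 192 days from start to end, counting both.
192 = 7 × 27 + 3, so there are 27 full weeks plus 3 extra days.
Each full week contributes 2 weekend days (Sat, Sun): 27 × 2 = 54.
The 3 extra days are Monday, Tuesday, Wednesday — none qualify.
Total: 54 + 0 = 54.

54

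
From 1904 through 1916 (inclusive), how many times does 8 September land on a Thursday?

2

Day of week of September 8 in each year:
1904: Thu ✓, 1905: Fri, 1906: Sat, 1907: Sun, 1908: Tue, 1909: Wed, 1910: Thu ✓, 1911: Fri, 1912: Sun, 1913: Mon, 1914: Tue, 1915: Wed, 1916: Fri
Thursdays: 1904, 1910.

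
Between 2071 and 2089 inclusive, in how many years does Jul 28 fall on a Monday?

2

Day of week of July 28 in each year:
2071: Tue, 2072: Thu, 2073: Fri, 2074: Sat, 2075: Sun, 2076: Tue, 2077: Wed, 2078: Thu, 2079: Fri, 2080: Sun, 2081: Mon ✓, 2082: Tue, 2083: Wed, 2084: Fri, 2085: Sat, 2086: Sun, 2087: Mon ✓, 2088: Wed, 2089: Thu
Mondays: 2081, 2087.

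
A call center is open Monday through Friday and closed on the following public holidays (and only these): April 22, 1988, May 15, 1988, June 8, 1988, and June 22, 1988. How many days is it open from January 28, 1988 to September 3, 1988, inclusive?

154

January 28, 1988 is a Thursday.
The range spans 220 days (inclusive of both endpoints).
220 = 7 × 31 + 3, so there are 31 full weeks plus 3 extra days.
Each full week contributes 5 weekdays (Mon–Fri): 31 × 5 = 155.
The 3 extra days are Thursday, Friday, Saturday — 2 of them qualify.
Total: 155 + 2 = 157.
Holidays: April 22, 1988 (Fri); May 15, 1988 (Sun); June 8, 1988 (Wed); June 22, 1988 (Wed).
3 of the 4 holidays fall on weekdays; the rest are weekends and were already excluded.
Business days: 157 − 3 = 154.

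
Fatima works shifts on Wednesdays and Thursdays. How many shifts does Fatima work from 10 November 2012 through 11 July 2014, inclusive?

174

10 November 2012 is a Saturday.
That's 609 days from start to end, counting both.
609 = 7 × 87, so the span is exactly 87 full weeks.
Each full week contributes 2 days from the set (Wed, Thu): 87 × 2 = 174.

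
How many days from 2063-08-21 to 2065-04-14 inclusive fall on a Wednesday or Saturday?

172

2063-08-21 is a Tuesday.
From 2063-08-21 to 2065-04-14 is 603 days inclusive.
603 = 7 × 86 + 1, so there are 86 full weeks plus 1 extra day.
Each full week contributes 2 days from the set (Wed, Sat): 86 × 2 = 172.
The 1 extra day is Tuesday — none qualify.
Total: 172 + 0 = 172.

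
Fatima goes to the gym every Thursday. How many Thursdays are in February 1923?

4

February 1, 1923 is a Thursday.
The range spans 28 days (inclusive of both endpoints).
28 = 7 × 4, so the span is exactly 4 full weeks.
Each full week contributes one Thursday: 4 so far.
Total: 4.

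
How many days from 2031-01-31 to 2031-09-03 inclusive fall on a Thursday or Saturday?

2031-01-31 is a Friday.
The range spans 216 days (inclusive of both endpoints).
216 = 7 × 30 + 6, so there are 30 full weeks plus 6 extra days.
Each full week contributes 2 days from the set (Thu, Sat): 30 × 2 = 60.
The 6 extra days are Fri, Sat, Sun, Mon, Tue, Wed — 1 of them qualifies.
Total: 60 + 1 = 61.

61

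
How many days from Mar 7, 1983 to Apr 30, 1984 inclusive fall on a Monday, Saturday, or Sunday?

Mar 7, 1983 is a Monday.
The range spans 421 days (inclusive of both endpoints).
421 = 7 × 60 + 1, so there are 60 full weeks plus 1 extra day.
Each full week contributes 3 days from the set (Mon, Sat, Sun): 60 × 3 = 180.
The 1 extra day is Mon — 1 of them qualifies.
Total: 180 + 1 = 181.

181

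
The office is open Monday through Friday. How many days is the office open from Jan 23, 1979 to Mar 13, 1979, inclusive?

36 weekdays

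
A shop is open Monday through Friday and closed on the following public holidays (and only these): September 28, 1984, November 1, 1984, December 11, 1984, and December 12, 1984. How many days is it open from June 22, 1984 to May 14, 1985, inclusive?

June 22, 1984 is a Friday.
The range spans 327 days (inclusive of both endpoints).
327 = 7 × 46 + 5, so there are 46 full weeks plus 5 extra days.
Each full week contributes 5 weekdays (Mon–Fri): 46 × 5 = 230.
The 5 extra days are Friday, Saturday, Sunday, Monday, Tuesday — 3 of them qualify.
Total: 230 + 3 = 233.
Holidays: September 28, 1984 (Fri); November 1, 1984 (Thu); December 11, 1984 (Tue); December 12, 1984 (Wed).
All 4 holidays fall on weekdays, so subtract 4.
Business days: 233 − 4 = 229.

229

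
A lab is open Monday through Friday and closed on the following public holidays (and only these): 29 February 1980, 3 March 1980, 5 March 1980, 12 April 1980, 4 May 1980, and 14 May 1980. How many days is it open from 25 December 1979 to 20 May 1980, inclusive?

102

25 December 1979 is a Tuesday.
That's 148 days from start to end, counting both.
148 = 7 × 21 + 1, so there are 21 full weeks plus 1 extra day.
Each full week contributes 5 weekdays (Mon–Fri): 21 × 5 = 105.
The 1 extra day is Tuesday — 1 of them qualifies.
Total: 105 + 1 = 106.
Holidays: 29 February 1980 (Fri); 3 March 1980 (Mon); 5 March 1980 (Wed); 12 April 1980 (Sat); 4 May 1980 (Sun); 14 May 1980 (Wed).
4 of the 6 holidays fall on weekdays; the rest are weekends and were already excluded.
Business days: 106 − 4 = 102.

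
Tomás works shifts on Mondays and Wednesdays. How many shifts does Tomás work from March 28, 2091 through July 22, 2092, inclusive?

138

March 28, 2091 is a Wednesday.
The range spans 483 days (inclusive of both endpoints).
483 = 7 × 69, so the span is exactly 69 full weeks.
Each full week contributes 2 days from the set (Mon, Wed): 69 × 2 = 138.
Total: 138.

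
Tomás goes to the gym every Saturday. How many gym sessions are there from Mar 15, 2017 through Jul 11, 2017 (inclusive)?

17

Mar 15, 2017 is a Wednesday.
From Mar 15, 2017 to Jul 11, 2017 is 119 days inclusive.
119 = 7 × 17, so the span is exactly 17 full weeks.
Each full week contributes one Saturday: 17 so far.
Total: 17.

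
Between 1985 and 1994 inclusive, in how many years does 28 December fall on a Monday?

2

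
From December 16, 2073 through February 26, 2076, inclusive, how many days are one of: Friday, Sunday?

229

December 16, 2073 is a Saturday.
From December 16, 2073 to February 26, 2076 is 803 days inclusive.
803 = 7 × 114 + 5, so there are 114 full weeks plus 5 extra days.
Each full week contributes 2 days from the set (Fri, Sun): 114 × 2 = 228.
The 5 extra days are Saturday, Sunday, Monday, Tuesday, Wednesday — 1 of them qualifies.
Total: 228 + 1 = 229.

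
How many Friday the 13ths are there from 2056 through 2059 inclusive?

Friday-the-13ths by year:
2056: Oct
2057: Apr, Jul
2058: Sep, Dec
2059: Jun

6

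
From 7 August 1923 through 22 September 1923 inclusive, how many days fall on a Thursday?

7 Thursdays

7 August 1923 is a Tuesday.
From 7 August 1923 to 22 September 1923 is 47 days inclusive.
47 = 7 × 6 + 5, so there are 6 full weeks plus 5 extra days.
Each full week contributes one Thursday: 6 so far.
The 5 extra days are Tuesday, Wednesday, Thursday, Friday, Saturday — 1 of them qualifies.
Total: 6 + 1 = 7.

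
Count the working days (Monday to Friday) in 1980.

Jan 1, 1980 is a Tuesday.
From Jan 1, 1980 to Dec 31, 1980 is 366 days inclusive.
366 = 7 × 52 + 2, so there are 52 full weeks plus 2 extra days.
Each full week contributes 5 weekdays (Mon–Fri): 52 × 5 = 260.
The 2 extra days are Tuesday, Wednesday — 2 of them qualify.
Total: 260 + 2 = 262.

262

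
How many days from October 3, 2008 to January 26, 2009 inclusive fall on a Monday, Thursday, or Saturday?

October 3, 2008 is a Friday.
From October 3, 2008 to January 26, 2009 is 116 days inclusive.
116 = 7 × 16 + 4, so there are 16 full weeks plus 4 extra days.
Each full week contributes 3 days from the set (Mon, Thu, Sat): 16 × 3 = 48.
The 4 extra days are Fri, Sat, Sun, Mon — 2 of them qualify.
Total: 48 + 2 = 50.

50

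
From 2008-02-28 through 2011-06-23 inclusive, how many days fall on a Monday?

2008-02-28 is a Thursday.
That's 1212 days from start to end, counting both.
1212 = 7 × 173 + 1, so there are 173 full weeks plus 1 extra day.
Each full week contributes one Monday: 173 so far.
The 1 extra day is Thu — none qualify.
Total: 173 + 0 = 173.

173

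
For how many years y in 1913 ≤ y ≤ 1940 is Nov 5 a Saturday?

4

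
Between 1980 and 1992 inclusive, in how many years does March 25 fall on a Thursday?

Day of week of March 25 in each year:
1980: Tue, 1981: Wed, 1982: Thu ✓, 1983: Fri, 1984: Sun, 1985: Mon, 1986: Tue, 1987: Wed, 1988: Fri, 1989: Sat, 1990: Sun, 1991: Mon, 1992: Wed
Thursdays: 1982.

1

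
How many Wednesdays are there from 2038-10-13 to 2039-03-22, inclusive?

23 Wednesdays

2038-10-13 is a Wednesday.
The range spans 161 days (inclusive of both endpoints).
161 = 7 × 23, so the span is exactly 23 full weeks.
Each full week contributes one Wednesday: 23 so far.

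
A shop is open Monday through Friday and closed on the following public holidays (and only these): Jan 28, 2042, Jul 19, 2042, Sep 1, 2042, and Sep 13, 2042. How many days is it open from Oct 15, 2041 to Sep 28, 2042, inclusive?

247 business days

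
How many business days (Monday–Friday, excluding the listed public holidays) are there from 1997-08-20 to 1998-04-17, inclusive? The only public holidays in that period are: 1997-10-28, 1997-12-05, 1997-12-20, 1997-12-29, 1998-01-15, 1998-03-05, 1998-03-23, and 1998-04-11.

1997-08-20 is a Wednesday.
The range spans 241 days (inclusive of both endpoints).
241 = 7 × 34 + 3, so there are 34 full weeks plus 3 extra days.
Each full week contributes 5 weekdays (Mon–Fri): 34 × 5 = 170.
The 3 extra days are Wed, Thu, Fri — 3 of them qualify.
Total: 170 + 3 = 173.
Holidays: 1997-10-28 (Tue); 1997-12-05 (Fri); 1997-12-20 (Sat); 1997-12-29 (Mon); 1998-01-15 (Thu); 1998-03-05 (Thu); 1998-03-23 (Mon); 1998-04-11 (Sat).
6 of the 8 holidays fall on weekdays; the rest are weekends and were already excluded.
Business days: 173 − 6 = 167.

167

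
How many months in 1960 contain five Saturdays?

5

A month has five Saturdays exactly when Saturday falls within its first (length − 28) days.
Jan: 31 days, starts Fri → 5 of Fri, Sat, Sun ✓
Feb: 29 days, starts Mon → 5 of Mon
Mar: 31 days, starts Tue → 5 of Tue, Wed, Thu
Apr: 30 days, starts Fri → 5 of Fri, Sat ✓
May: 31 days, starts Sun → 5 of Sun, Mon, Tue
Jun: 30 days, starts Wed → 5 of Wed, Thu
Jul: 31 days, starts Fri → 5 of Fri, Sat, Sun ✓
Aug: 31 days, starts Mon → 5 of Mon, Tue, Wed
Sep: 30 days, starts Thu → 5 of Thu, Fri
Oct: 31 days, starts Sat → 5 of Sat, Sun, Mon ✓
Nov: 30 days, starts Tue → 5 of Tue, Wed
Dec: 31 days, starts Thu → 5 of Thu, Fri, Sat ✓
Months with five Saturdays: Jan, Apr, Jul, Oct, Dec.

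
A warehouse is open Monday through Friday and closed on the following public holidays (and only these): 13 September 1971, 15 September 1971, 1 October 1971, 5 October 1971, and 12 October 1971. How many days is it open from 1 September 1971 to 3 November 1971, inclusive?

1 September 1971 is a Wednesday.
The range spans 64 days (inclusive of both endpoints).
64 = 7 × 9 + 1, so there are 9 full weeks plus 1 extra day.
Each full week contributes 5 weekdays (Mon–Fri): 9 × 5 = 45.
The 1 extra day is Wednesday — 1 of them qualifies.
Total: 45 + 1 = 46.
Holidays: 13 September 1971 (Mon); 15 September 1971 (Wed); 1 October 1971 (Fri); 5 October 1971 (Tue); 12 October 1971 (Tue).
All 5 holidays fall on weekdays, so subtract 5.
Business days: 46 − 5 = 41.

41 business days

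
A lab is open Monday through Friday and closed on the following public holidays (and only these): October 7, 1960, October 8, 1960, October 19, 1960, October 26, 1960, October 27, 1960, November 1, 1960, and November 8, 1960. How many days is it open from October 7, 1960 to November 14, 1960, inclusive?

21

October 7, 1960 is a Friday.
That's 39 days from start to end, counting both.
39 = 7 × 5 + 4, so there are 5 full weeks plus 4 extra days.
Each full week contributes 5 weekdays (Mon–Fri): 5 × 5 = 25.
The 4 extra days are Friday, Saturday, Sunday, Monday — 2 of them qualify.
Total: 25 + 2 = 27.
Holidays: October 7, 1960 (Fri); October 8, 1960 (Sat); October 19, 1960 (Wed); October 26, 1960 (Wed); October 27, 1960 (Thu); November 1, 1960 (Tue); November 8, 1960 (Tue).
6 of the 7 holidays fall on weekdays; the rest are weekends and were already excluded.
Business days: 27 − 6 = 21.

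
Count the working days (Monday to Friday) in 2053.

1 January 2053 is a Wednesday.
That's 365 days from start to end, counting both.
365 = 7 × 52 + 1, so there are 52 full weeks plus 1 extra day.
Each full week contributes 5 weekdays (Mon–Fri): 52 × 5 = 260.
The 1 extra day is Wednesday — 1 of them qualifies.
Total: 260 + 1 = 261.

261 weekdays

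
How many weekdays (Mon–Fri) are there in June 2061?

Jun 1, 2061 is a Wednesday.
That's 30 days from start to end, counting both.
30 = 7 × 4 + 2, so there are 4 full weeks plus 2 extra days.
Each full week contributes 5 weekdays (Mon–Fri): 4 × 5 = 20.
The 2 extra days are Wednesday, Thursday — 2 of them qualify.
Total: 20 + 2 = 22.

22 weekdays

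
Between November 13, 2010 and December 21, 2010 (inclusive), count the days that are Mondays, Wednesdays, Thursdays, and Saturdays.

November 13, 2010 is a Saturday.
From November 13, 2010 to December 21, 2010 is 39 days inclusive.
39 = 7 × 5 + 4, so there are 5 full weeks plus 4 extra days.
Each full week contributes 4 days from the set (Mon, Wed, Thu, Sat): 5 × 4 = 20.
The 4 extra days are Sat, Sun, Mon, Tue — 2 of them qualify.
Total: 20 + 2 = 22.

22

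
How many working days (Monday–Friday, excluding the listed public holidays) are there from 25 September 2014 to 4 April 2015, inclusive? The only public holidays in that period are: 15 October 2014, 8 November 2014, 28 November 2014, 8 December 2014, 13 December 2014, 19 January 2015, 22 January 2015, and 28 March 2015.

25 September 2014 is a Thursday.
That's 192 days from start to end, counting both.
192 = 7 × 27 + 3, so there are 27 full weeks plus 3 extra days.
Each full week contributes 5 weekdays (Mon–Fri): 27 × 5 = 135.
The 3 extra days are Thu, Fri, Sat — 2 of them qualify.
Total: 135 + 2 = 137.
Holidays: 15 October 2014 (Wed); 8 November 2014 (Sat); 28 November 2014 (Fri); 8 December 2014 (Mon); 13 December 2014 (Sat); 19 January 2015 (Mon); 22 January 2015 (Thu); 28 March 2015 (Sat).
5 of the 8 holidays fall on weekdays; the rest are weekends and were already excluded.
Business days: 137 − 5 = 132.

132 working days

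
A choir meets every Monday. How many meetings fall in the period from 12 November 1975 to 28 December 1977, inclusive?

111

12 November 1975 is a Wednesday.
The range spans 778 days (inclusive of both endpoints).
778 = 7 × 111 + 1, so there are 111 full weeks plus 1 extra day.
Each full week contributes one Monday: 111 so far.
The 1 extra day is Wednesday — none qualify.
Total: 111 + 0 = 111.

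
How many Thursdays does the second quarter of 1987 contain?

13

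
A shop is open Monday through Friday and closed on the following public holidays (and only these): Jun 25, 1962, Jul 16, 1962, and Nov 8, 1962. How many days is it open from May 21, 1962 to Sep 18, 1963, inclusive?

345 working days

May 21, 1962 is a Monday.
That's 486 days from start to end, counting both.
486 = 7 × 69 + 3, so there are 69 full weeks plus 3 extra days.
Each full week contributes 5 weekdays (Mon–Fri): 69 × 5 = 345.
The 3 extra days are Mon, Tue, Wed — 3 of them qualify.
Total: 345 + 3 = 348.
Holidays: Jun 25, 1962 (Mon); Jul 16, 1962 (Mon); Nov 8, 1962 (Thu).
All 3 holidays fall on weekdays, so subtract 3.
Business days: 348 − 3 = 345.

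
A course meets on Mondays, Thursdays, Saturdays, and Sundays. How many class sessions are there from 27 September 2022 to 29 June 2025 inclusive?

575

27 September 2022 is a Tuesday.
That's 1007 days from start to end, counting both.
1007 = 7 × 143 + 6, so there are 143 full weeks plus 6 extra days.
Each full week contributes 4 days from the set (Mon, Thu, Sat, Sun): 143 × 4 = 572.
The 6 extra days are Tue, Wed, Thu, Fri, Sat, Sun — 3 of them qualify.
Total: 572 + 3 = 575.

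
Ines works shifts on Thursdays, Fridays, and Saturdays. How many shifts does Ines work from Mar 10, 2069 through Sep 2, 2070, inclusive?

231

Mar 10, 2069 is a Sunday.
That's 542 days from start to end, counting both.
542 = 7 × 77 + 3, so there are 77 full weeks plus 3 extra days.
Each full week contributes 3 days from the set (Thu, Fri, Sat): 77 × 3 = 231.
The 3 extra days are Sun, Mon, Tue — none qualify.
Total: 231 + 0 = 231.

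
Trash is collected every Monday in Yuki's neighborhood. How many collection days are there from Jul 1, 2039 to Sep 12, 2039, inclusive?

11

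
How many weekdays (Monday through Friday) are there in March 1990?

22

1990-03-01 is a Thursday.
That's 31 days from start to end, counting both.
31 = 7 × 4 + 3, so there are 4 full weeks plus 3 extra days.
Each full week contributes 5 weekdays (Mon–Fri): 4 × 5 = 20.
The 3 extra days are Thu, Fri, Sat — 2 of them qualify.
Total: 20 + 2 = 22.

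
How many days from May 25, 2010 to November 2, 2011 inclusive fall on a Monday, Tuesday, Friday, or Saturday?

301

May 25, 2010 is a Tuesday.
From May 25, 2010 to November 2, 2011 is 527 days inclusive.
527 = 7 × 75 + 2, so there are 75 full weeks plus 2 extra days.
Each full week contributes 4 days from the set (Mon, Tue, Fri, Sat): 75 × 4 = 300.
The 2 extra days are Tuesday, Wednesday — 1 of them qualifies.
Total: 300 + 1 = 301.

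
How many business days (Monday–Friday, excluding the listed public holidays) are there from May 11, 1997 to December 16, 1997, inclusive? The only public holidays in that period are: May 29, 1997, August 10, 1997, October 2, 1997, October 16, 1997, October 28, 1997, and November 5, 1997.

May 11, 1997 is a Sunday.
That's 220 days from start to end, counting both.
220 = 7 × 31 + 3, so there are 31 full weeks plus 3 extra days.
Each full week contributes 5 weekdays (Mon–Fri): 31 × 5 = 155.
The 3 extra days are Sun, Mon, Tue — 2 of them qualify.
Total: 155 + 2 = 157.
Holidays: May 29, 1997 (Thu); August 10, 1997 (Sun); October 2, 1997 (Thu); October 16, 1997 (Thu); October 28, 1997 (Tue); November 5, 1997 (Wed).
5 of the 6 holidays fall on weekdays; the rest are weekends and were already excluded.
Business days: 157 − 5 = 152.

152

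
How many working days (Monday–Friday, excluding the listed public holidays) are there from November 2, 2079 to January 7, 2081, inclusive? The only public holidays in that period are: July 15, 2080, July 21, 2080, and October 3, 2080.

November 2, 2079 is a Thursday.
From November 2, 2079 to January 7, 2081 is 433 days inclusive.
433 = 7 × 61 + 6, so there are 61 full weeks plus 6 extra days.
Each full week contributes 5 weekdays (Mon–Fri): 61 × 5 = 305.
The 6 extra days are Thursday, Friday, Saturday, Sunday, Monday, Tuesday — 4 of them qualify.
Total: 305 + 4 = 309.
Holidays: July 15, 2080 (Mon); July 21, 2080 (Sun); October 3, 2080 (Thu).
2 of the 3 holidays fall on weekdays; the rest are weekends and were already excluded.
Business days: 309 − 2 = 307.

307 working days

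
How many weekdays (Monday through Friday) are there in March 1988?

23

1988-03-01 is a Tuesday.
From 1988-03-01 to 1988-03-31 is 31 days inclusive.
31 = 7 × 4 + 3, so there are 4 full weeks plus 3 extra days.
Each full week contributes 5 weekdays (Mon–Fri): 4 × 5 = 20.
The 3 extra days are Tuesday, Wednesday, Thursday — 3 of them qualify.
Total: 20 + 3 = 23.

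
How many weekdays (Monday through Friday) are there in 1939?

260 weekdays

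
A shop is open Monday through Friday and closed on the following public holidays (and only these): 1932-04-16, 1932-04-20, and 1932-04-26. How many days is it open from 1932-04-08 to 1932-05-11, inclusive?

22

1932-04-08 is a Friday.
The range spans 34 days (inclusive of both endpoints).
34 = 7 × 4 + 6, so there are 4 full weeks plus 6 extra days.
Each full week contributes 5 weekdays (Mon–Fri): 4 × 5 = 20.
The 6 extra days are Fri, Sat, Sun, Mon, Tue, Wed — 4 of them qualify.
Total: 20 + 4 = 24.
Holidays: 1932-04-16 (Sat); 1932-04-20 (Wed); 1932-04-26 (Tue).
2 of the 3 holidays fall on weekdays; the rest are weekends and were already excluded.
Business days: 24 − 2 = 22.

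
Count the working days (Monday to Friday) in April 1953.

22

1 April 1953 is a Wednesday.
The range spans 30 days (inclusive of both endpoints).
30 = 7 × 4 + 2, so there are 4 full weeks plus 2 extra days.
Each full week contributes 5 weekdays (Mon–Fri): 4 × 5 = 20.
The 2 extra days are Wednesday, Thursday — 2 of them qualify.
Total: 20 + 2 = 22.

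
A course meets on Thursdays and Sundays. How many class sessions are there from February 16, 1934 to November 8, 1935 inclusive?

180

February 16, 1934 is a Friday.
That's 631 days from start to end, counting both.
631 = 7 × 90 + 1, so there are 90 full weeks plus 1 extra day.
Each full week contributes 2 days from the set (Thu, Sun): 90 × 2 = 180.
The 1 extra day is Friday — none qualify.
Total: 180 + 0 = 180.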